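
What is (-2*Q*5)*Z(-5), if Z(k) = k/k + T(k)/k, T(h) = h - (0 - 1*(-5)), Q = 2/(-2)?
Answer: 30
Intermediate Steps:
Q = -1 (Q = 2*(-½) = -1)
T(h) = -5 + h (T(h) = h - (0 + 5) = h - 1*5 = h - 5 = -5 + h)
Z(k) = 1 + (-5 + k)/k (Z(k) = k/k + (-5 + k)/k = 1 + (-5 + k)/k)
(-2*Q*5)*Z(-5) = (-2*(-1)*5)*(2 - 5/(-5)) = (2*5)*(2 - 5*(-⅕)) = 10*(2 + 1) = 10*3 = 30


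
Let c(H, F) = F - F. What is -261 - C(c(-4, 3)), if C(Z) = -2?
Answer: -259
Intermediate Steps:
c(H, F) = 0
-261 - C(c(-4, 3)) = -261 - 1*(-2) = -261 + 2 = -259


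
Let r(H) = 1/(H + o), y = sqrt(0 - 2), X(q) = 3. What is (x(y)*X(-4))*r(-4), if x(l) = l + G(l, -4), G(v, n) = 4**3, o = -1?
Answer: -192/5 - 3*I*sqrt(2)/5 ≈ -38.4 - 0.84853*I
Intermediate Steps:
G(v, n) = 64
y = I*sqrt(2) (y = sqrt(-2) = I*sqrt(2) ≈ 1.4142*I)
x(l) = 64 + l (x(l) = l + 64 = 64 + l)
r(H) = 1/(-1 + H) (r(H) = 1/(H - 1) = 1/(-1 + H))
(x(y)*X(-4))*r(-4) = ((64 + I*sqrt(2))*3)/(-1 - 4) = (192 + 3*I*sqrt(2))/(-5) = (192 + 3*I*sqrt(2))*(-1/5) = -192/5 - 3*I*sqrt(2)/5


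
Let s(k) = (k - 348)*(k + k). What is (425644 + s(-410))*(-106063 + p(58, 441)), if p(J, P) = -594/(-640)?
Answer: -8885490073263/80 ≈ -1.1107e+11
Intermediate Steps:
p(J, P) = 297/320 (p(J, P) = -594*(-1/640) = 297/320)
s(k) = 2*k*(-348 + k) (s(k) = (-348 + k)*(2*k) = 2*k*(-348 + k))
(425644 + s(-410))*(-106063 + p(58, 441)) = (425644 + 2*(-410)*(-348 - 410))*(-106063 + 297/320) = (425644 + 2*(-410)*(-758))*(-33939863/320) = (425644 + 621560)*(-33939863/320) = 1047204*(-33939863/320) = -8885490073263/80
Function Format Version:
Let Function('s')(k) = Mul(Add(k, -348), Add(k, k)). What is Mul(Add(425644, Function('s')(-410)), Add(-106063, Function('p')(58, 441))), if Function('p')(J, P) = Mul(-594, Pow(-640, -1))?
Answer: Rational(-8885490073263, 80) ≈ -1.1107e+11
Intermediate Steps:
Function('p')(J, P) = Rational(297, 320) (Function('p')(J, P) = Mul(-594, Rational(-1, 640)) = Rational(297, 320))
Function('s')(k) = Mul(2, k, Add(-348, k)) (Function('s')(k) = Mul(Add(-348, k), Mul(2, k)) = Mul(2, k, Add(-348, k)))
Mul(Add(425644, Function('s')(-410)), Add(-106063, Function('p')(58, 441))) = Mul(Add(425644, Mul(2, -410, Add(-348, -410))), Add(-106063, Rational(297, 320))) = Mul(Add(425644, Mul(2, -410, -758)), Rational(-33939863, 320)) = Mul(Add(425644, 621560), Rational(-33939863, 320)) = Mul(1047204, Rational(-33939863, 320)) = Rational(-8885490073263, 80)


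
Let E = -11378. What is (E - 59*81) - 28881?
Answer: -45038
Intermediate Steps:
(E - 59*81) - 28881 = (-11378 - 59*81) - 28881 = (-11378 - 4779) - 28881 = -16157 - 28881 = -45038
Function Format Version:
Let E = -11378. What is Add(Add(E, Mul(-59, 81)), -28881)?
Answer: -45038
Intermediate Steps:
Add(Add(E, Mul(-59, 81)), -28881) = Add(Add(-11378, Mul(-59, 81)), -28881) = Add(Add(-11378, -4779), -28881) = Add(-16157, -28881) = -45038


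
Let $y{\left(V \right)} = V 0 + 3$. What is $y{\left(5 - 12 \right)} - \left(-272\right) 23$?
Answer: $6259$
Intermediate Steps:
$y{\left(V \right)} = 3$ ($y{\left(V \right)} = 0 + 3 = 3$)
$y{\left(5 - 12 \right)} - \left(-272\right) 23 = 3 - \left(-272\right) 23 = 3 - -6256 = 3 + 6256 = 6259$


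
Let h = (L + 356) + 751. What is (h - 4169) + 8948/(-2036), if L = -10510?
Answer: -6910385/509 ≈ -13576.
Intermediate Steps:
h = -9403 (h = (-10510 + 356) + 751 = -10154 + 751 = -9403)
(h - 4169) + 8948/(-2036) = (-9403 - 4169) + 8948/(-2036) = -13572 + 8948*(-1/2036) = -13572 - 2237/509 = -6910385/509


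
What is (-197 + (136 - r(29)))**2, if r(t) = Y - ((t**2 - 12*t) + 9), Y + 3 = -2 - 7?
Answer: 205209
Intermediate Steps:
Y = -12 (Y = -3 + (-2 - 7) = -3 - 9 = -12)
r(t) = -21 - t**2 + 12*t (r(t) = -12 - ((t**2 - 12*t) + 9) = -12 - (9 + t**2 - 12*t) = -12 + (-9 - t**2 + 12*t) = -21 - t**2 + 12*t)
(-197 + (136 - r(29)))**2 = (-197 + (136 - (-21 - 1*29**2 + 12*29)))**2 = (-197 + (136 - (-21 - 1*841 + 348)))**2 = (-197 + (136 - (-21 - 841 + 348)))**2 = (-197 + (136 - 1*(-514)))**2 = (-197 + (136 + 514))**2 = (-197 + 650)**2 = 453**2 = 205209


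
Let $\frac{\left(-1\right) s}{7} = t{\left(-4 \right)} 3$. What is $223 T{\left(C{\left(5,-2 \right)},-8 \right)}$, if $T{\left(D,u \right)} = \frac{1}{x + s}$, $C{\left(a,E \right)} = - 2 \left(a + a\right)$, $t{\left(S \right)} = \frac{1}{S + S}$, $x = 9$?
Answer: $\frac{1784}{93} \approx 19.183$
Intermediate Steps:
$t{\left(S \right)} = \frac{1}{2 S}$
$C{\left(a,E \right)} = - 4 a$ ($C{\left(a,E \right)} = - 2 \cdot 2 a = - 4 a$)
$s = \frac{21}{8}$ ($s = - 7 \frac{1}{2 \left(-4\right)} 3 = - 7 \cdot \frac{1}{2} \left(- \frac{1}{4}\right) 3 = - 7 \left(\left(- \frac{1}{8}\right) 3\right) = \left(-7\right) \left(- \frac{3}{8}\right) = \frac{21}{8} \approx 2.625$)
$T{\left(D,u \right)} = \frac{8}{93}$ ($T{\left(D,u \right)} = \frac{1}{9 + \frac{21}{8}} = \frac{1}{\frac{93}{8}} = \frac{8}{93}$)
$223 T{\left(C{\left(5,-2 \right)},-8 \right)} = 223 \cdot \frac{8}{93} = \frac{1784}{93}$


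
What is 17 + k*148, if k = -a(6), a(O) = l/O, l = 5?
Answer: -319/3 ≈ -106.33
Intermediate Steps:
a(O) = 5/O
k = -5/6 ≈ -0.83333
17 + k*148 = 17 - 5/6*148 = 17 - 370/3 = -319/3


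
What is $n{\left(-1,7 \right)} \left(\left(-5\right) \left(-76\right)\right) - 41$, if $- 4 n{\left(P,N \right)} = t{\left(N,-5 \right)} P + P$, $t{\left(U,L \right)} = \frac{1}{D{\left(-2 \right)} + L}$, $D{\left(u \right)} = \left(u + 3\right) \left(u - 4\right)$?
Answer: $\frac{499}{11} \approx 45.364$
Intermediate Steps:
$D{\left(u \right)} = \left(-4 + u\right) \left(3 + u\right)$ ($D{\left(u \right)} = \left(3 + u\right) \left(-4 + u\right) = \left(-4 + u\right) \left(3 + u\right)$)
$t{\left(U,L \right)} = \frac{1}{-6 + L}$ ($t{\left(U,L \right)} = \frac{1}{\left(-12 + \left(-2\right)^{2} - -2\right) + L} = \frac{1}{\left(-12 + 4 + 2\right) + L} = \frac{1}{-6 + L}$)
$n{\left(P,N \right)} = - \frac{5 P}{22}$ ($n{\left(P,N \right)} = - \frac{\frac{P}{-6 - 5} + P}{4} = - \frac{\frac{P}{-11} + P}{4} = - \frac{- \frac{P}{11} + P}{4} = - \frac{\frac{10}{11} P}{4} = - \frac{5 P}{22}$)
$n{\left(-1,7 \right)} \left(\left(-5\right) \left(-76\right)\right) - 41 = \left(- \frac{5}{22}\right) \left(-1\right) \left(\left(-5\right) \left(-76\right)\right) - 41 = \frac{5}{22} \cdot 380 - 41 = \frac{950}{11} - 41 = \frac{499}{11}$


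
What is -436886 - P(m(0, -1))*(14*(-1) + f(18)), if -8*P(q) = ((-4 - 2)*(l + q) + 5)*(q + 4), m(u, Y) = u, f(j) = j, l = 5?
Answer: -436936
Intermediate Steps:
P(q) = -(-25 - 6*q)*(4 + q)/8 (P(q) = -((-4 - 2)*(5 + q) + 5)*(q + 4)/8 = -(-6*(5 + q) + 5)*(4 + q)/8 = -((-30 - 6*q) + 5)*(4 + q)/8 = -(-25 - 6*q)*(4 + q)/8)
-436886 - P(m(0, -1))*(14*(-1) + f(18)) = -436886 - (25/2 + (3/4)*0**2 + (49/8)*0)*(14*(-1) + 18) = -436886 - (25/2 + (3/4)*0 + 0)*(-14 + 18) = -436886 - (25/2 + 0 + 0)*4 = -436886 - 25*4/2 = -436886 - 1*50 = -436886 - 50 = -436936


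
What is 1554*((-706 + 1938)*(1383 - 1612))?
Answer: -438426912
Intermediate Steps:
1554*((-706 + 1938)*(1383 - 1612)) = 1554*(1232*(-229)) = 1554*(-282128) = -438426912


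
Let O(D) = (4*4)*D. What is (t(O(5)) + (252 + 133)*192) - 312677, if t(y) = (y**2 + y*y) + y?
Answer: -225877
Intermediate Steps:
O(D) = 16*D
t(y) = y + 2*y**2 (t(y) = (y**2 + y**2) + y = 2*y**2 + y = y + 2*y**2)
(t(O(5)) + (252 + 133)*192) - 312677 = ((16*5)*(1 + 2*(16*5)) + (252 + 133)*192) - 312677 = (80*(1 + 2*80) + 385*192) - 312677 = (80*(1 + 160) + 73920) - 312677 = (80*161 + 73920) - 312677 = (12880 + 73920) - 312677 = 86800 - 312677 = -225877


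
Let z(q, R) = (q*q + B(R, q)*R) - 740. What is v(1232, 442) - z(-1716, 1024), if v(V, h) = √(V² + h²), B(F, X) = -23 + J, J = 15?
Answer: -2935724 + 2*√428297 ≈ -2.9344e+6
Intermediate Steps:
B(F, X) = -8 (B(F, X) = -23 + 15 = -8)
z(q, R) = -740 + q² - 8*R (z(q, R) = (q*q - 8*R) - 740 = (q² - 8*R) - 740 = -740 + q² - 8*R)
v(1232, 442) - z(-1716, 1024) = √(1232² + 442²) - (-740 + (-1716)² - 8*1024) = √(1517824 + 195364) - (-740 + 2944656 - 8192) = √1713188 - 1*2935724 = 2*√428297 - 2935724 = -2935724 + 2*√428297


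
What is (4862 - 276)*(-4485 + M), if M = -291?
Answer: -21902736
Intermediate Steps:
(4862 - 276)*(-4485 + M) = (4862 - 276)*(-4485 - 291) = 4586*(-4776) = -21902736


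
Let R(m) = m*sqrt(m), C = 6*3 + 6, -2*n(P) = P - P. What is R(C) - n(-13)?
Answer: 48*sqrt(6) ≈ 117.58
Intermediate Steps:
n(P) = 0 (n(P) = -(P - P)/2 = -1/2*0 = 0)
C = 24 (C = 18 + 6 = 24)
R(m) = m**(3/2)
R(C) - n(-13) = 24**(3/2) - 1*0 = 48*sqrt(6) + 0 = 48*sqrt(6)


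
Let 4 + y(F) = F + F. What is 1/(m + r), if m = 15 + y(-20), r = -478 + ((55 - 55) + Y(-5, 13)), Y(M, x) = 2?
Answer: -1/505 ≈ -0.0019802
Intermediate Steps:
y(F) = -4 + 2*F (y(F) = -4 + (F + F) = -4 + 2*F)
r = -476 (r = -478 + ((55 - 55) + 2) = -478 + (0 + 2) = -478 + 2 = -476)
m = -29 (m = 15 + (-4 + 2*(-20)) = 15 + (-4 - 40) = 15 - 44 = -29)
1/(m + r) = 1/(-29 - 476) = 1/(-505) = -1/505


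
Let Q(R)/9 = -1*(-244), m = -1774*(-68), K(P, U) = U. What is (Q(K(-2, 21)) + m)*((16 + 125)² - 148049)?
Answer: -15742619104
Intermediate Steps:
m = 120632
Q(R) = 2196 (Q(R) = 9*(-1*(-244)) = 9*244 = 2196)
(Q(K(-2, 21)) + m)*((16 + 125)² - 148049) = (2196 + 120632)*((16 + 125)² - 148049) = 122828*(141² - 148049) = 122828*(19881 - 148049) = 122828*(-128168) = -15742619104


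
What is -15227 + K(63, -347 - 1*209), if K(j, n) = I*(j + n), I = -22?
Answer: -4381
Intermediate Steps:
K(j, n) = -22*j - 22*n (K(j, n) = -22*(j + n) = -22*j - 22*n)
-15227 + K(63, -347 - 1*209) = -15227 + (-22*63 - 22*(-347 - 1*209)) = -15227 + (-1386 - 22*(-347 - 209)) = -15227 + (-1386 - 22*(-556)) = -15227 + (-1386 + 12232) = -15227 + 10846 = -4381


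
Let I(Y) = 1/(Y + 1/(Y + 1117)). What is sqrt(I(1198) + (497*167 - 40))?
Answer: 8*sqrt(9970099183870431)/2773371 ≈ 288.03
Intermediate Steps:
I(Y) = 1/(Y + 1/(1117 + Y))
sqrt(I(1198) + (497*167 - 40)) = sqrt((1117 + 1198)/(1 + 1198**2 + 1117*1198) + (497*167 - 40)) = sqrt(2315/(1 + 1435204 + 1338166) + (82999 - 40)) = sqrt(2315/2773371 + 82959) = sqrt(230076087104/2773371) = 8*sqrt(9970099183870431)/2773371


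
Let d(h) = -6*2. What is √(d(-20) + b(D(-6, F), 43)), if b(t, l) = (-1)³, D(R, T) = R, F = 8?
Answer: I*√13 ≈ 3.6056*I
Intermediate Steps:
d(h) = -12
b(t, l) = -1
√(d(-20) + b(D(-6, F), 43)) = √(-12 - 1) = √(-13) = I*√13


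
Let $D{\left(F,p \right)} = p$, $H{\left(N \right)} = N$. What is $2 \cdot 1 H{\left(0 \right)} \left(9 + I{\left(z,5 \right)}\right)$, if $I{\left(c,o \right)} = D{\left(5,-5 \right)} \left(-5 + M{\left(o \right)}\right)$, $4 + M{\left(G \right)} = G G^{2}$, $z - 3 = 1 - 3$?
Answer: $0$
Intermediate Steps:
$z = 1$ ($z = 3 + \left(1 - 3\right) = 3 - 2 = 1$)
$M{\left(G \right)} = -4 + G^{3}$ ($M{\left(G \right)} = -4 + G G^{2} = -4 + G^{3}$)
$I{\left(c,o \right)} = 45 - 5 o^{3}$ ($I{\left(c,o \right)} = - 5 \left(-5 + \left(-4 + o^{3}\right)\right) = - 5 \left(-9 + o^{3}\right) = 45 - 5 o^{3}$)
$2 \cdot 1 H{\left(0 \right)} \left(9 + I{\left(z,5 \right)}\right) = 2 \cdot 1 \cdot 0 \left(9 + \left(45 - 5 \cdot 5^{3}\right)\right) = 2 \cdot 0 \left(9 + \left(45 - 625\right)\right) = 0 \left(9 + \left(45 - 625\right)\right) = 0 \left(9 - 580\right) = 0 \left(-571\right) = 0$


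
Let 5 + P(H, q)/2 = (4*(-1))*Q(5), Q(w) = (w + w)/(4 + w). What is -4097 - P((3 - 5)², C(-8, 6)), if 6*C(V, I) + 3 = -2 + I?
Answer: -36703/9 ≈ -4078.1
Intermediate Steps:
C(V, I) = -⅚ + I/6 (C(V, I) = -½ + (-2 + I)/6 = -½ + (-⅓ + I/6) = -⅚ + I/6)
Q(w) = 2*w/(4 + w) (Q(w) = (2*w)/(4 + w) = 2*w/(4 + w))
P(H, q) = -170/9 (P(H, q) = -10 + 2*((4*(-1))*(2*5/(4 + 5))) = -10 + 2*(-8*5/9) = -10 + 2*(-4*10/9) = -10 + 2*(-40/9) = -10 - 80/9 = -170/9)
-4097 - P((3 - 5)², C(-8, 6)) = -4097 - 1*(-170/9) = -4097 + 170/9 = -36703/9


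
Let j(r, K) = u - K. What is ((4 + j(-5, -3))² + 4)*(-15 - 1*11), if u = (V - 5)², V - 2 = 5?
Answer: -3250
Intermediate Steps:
V = 7 (V = 2 + 5 = 7)
u = 4 (u = (7 - 5)² = 2² = 4)
j(r, K) = 4 - K
((4 + j(-5, -3))² + 4)*(-15 - 1*11) = ((4 + (4 - 1*(-3)))² + 4)*(-15 - 1*11) = ((4 + (4 + 3))² + 4)*(-15 - 11) = ((4 + 7)² + 4)*(-26) = (11² + 4)*(-26) = (121 + 4)*(-26) = 125*(-26) = -3250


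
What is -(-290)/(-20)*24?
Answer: -348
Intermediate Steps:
-(-290)/(-20)*24 = -(-290)*(-1)/20*24 = -29*½*24 = -29/2*24 = -348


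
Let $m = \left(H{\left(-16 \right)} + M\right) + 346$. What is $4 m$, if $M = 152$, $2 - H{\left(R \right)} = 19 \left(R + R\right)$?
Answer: $4432$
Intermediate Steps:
$H{\left(R \right)} = 2 - 38 R$ ($H{\left(R \right)} = 2 - 19 \left(R + R\right) = 2 - 19 \cdot 2 R = 2 - 38 R$)
$m = 1108$ ($m = \left(\left(2 - -608\right) + 152\right) + 346 = \left(\left(2 + 608\right) + 152\right) + 346 = \left(610 + 152\right) + 346 = 762 + 346 = 1108$)
$4 m = 4 \cdot 1108 = 4432$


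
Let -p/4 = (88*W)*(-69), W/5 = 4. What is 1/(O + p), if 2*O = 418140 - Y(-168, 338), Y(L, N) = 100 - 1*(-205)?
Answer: 2/1389355 ≈ 1.4395e-6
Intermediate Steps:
W = 20 (W = 5*4 = 20)
Y(L, N) = 305 (Y(L, N) = 100 + 205 = 305)
p = 485760 (p = -4*88*20*(-69) = -7040*(-69) = -4*(-121440) = 485760)
O = 417835/2 (O = (418140 - 1*305)/2 = (418140 - 305)/2 = (1/2)*417835 = 417835/2 ≈ 2.0892e+5)
1/(O + p) = 1/(417835/2 + 485760) = 1/(1389355/2) = 2/1389355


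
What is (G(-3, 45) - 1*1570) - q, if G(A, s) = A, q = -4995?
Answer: 3422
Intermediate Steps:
(G(-3, 45) - 1*1570) - q = (-3 - 1*1570) - 1*(-4995) = (-3 - 1570) + 4995 = -1573 + 4995 = 3422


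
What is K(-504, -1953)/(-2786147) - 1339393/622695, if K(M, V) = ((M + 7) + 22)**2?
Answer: -3872241348146/1734919806165 ≈ -2.2319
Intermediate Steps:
K(M, V) = (29 + M)**2 (K(M, V) = ((7 + M) + 22)**2 = (29 + M)**2)
K(-504, -1953)/(-2786147) - 1339393/622695 = (29 - 504)**2/(-2786147) - 1339393/622695 = (-475)**2*(-1/2786147) - 1339393*1/622695 = 225625*(-1/2786147) - 1339393/622695 = -225625/2786147 - 1339393/622695 = -3872241348146/1734919806165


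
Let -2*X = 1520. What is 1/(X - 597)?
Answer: -1/1357 ≈ -0.00073692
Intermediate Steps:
X = -760 (X = -½*1520 = -760)
1/(X - 597) = 1/(-760 - 597) = 1/(-1357) = -1/1357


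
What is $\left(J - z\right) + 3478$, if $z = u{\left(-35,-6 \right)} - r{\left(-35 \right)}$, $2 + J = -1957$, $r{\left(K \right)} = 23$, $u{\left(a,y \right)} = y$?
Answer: $1548$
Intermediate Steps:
$J = -1959$ ($J = -2 - 1957 = -1959$)
$z = -29$ ($z = -6 - 23 = -29$)
$\left(J - z\right) + 3478 = \left(-1959 - -29\right) + 3478 = \left(-1959 + 29\right) + 3478 = -1930 + 3478 = 1548$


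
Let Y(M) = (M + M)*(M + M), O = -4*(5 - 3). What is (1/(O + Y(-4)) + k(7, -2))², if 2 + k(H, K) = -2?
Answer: 49729/3136 ≈ 15.857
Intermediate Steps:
k(H, K) = -4 (k(H, K) = -2 - 2 = -4)
O = -8 (O = -4*2 = -8)
Y(M) = 4*M² (Y(M) = (2*M)*(2*M) = 4*M²)
(1/(O + Y(-4)) + k(7, -2))² = (1/(-8 + 4*(-4)²) - 4)² = (1/(-8 + 4*16) - 4)² = (1/(-8 + 64) - 4)² = (1/56 - 4)² = (-223/56)² = 49729/3136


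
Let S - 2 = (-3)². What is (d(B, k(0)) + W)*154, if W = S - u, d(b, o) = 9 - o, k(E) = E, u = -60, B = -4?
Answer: 12320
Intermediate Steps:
S = 11 (S = 2 + (-3)² = 2 + 9 = 11)
W = 71 (W = 11 - 1*(-60) = 11 + 60 = 71)
(d(B, k(0)) + W)*154 = ((9 - 1*0) + 71)*154 = ((9 + 0) + 71)*154 = (9 + 71)*154 = 80*154 = 12320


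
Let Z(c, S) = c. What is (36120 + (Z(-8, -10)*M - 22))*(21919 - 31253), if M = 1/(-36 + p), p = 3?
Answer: -11119052828/33 ≈ -3.3694e+8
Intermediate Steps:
M = -1/33 (M = 1/(-36 + 3) = 1/(-33) = -1/33 ≈ -0.030303)
(36120 + (Z(-8, -10)*M - 22))*(21919 - 31253) = (36120 + (-8*(-1/33) - 22))*(21919 - 31253) = (36120 + (8/33 - 22))*(-9334) = (36120 - 718/33)*(-9334) = (1191242/33)*(-9334) = -11119052828/33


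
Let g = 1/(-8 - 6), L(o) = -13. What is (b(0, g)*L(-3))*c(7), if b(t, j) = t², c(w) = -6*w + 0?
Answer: 0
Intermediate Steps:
c(w) = -6*w
g = -1/14 (g = 1/(-14) = -1/14 ≈ -0.071429)
(b(0, g)*L(-3))*c(7) = (0²*(-13))*(-6*7) = (0*(-13))*(-42) = 0*(-42) = 0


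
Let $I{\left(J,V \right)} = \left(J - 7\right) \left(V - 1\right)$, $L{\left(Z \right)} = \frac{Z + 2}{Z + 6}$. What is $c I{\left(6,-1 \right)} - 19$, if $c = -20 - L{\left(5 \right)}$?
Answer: $- \frac{663}{11} \approx -60.273$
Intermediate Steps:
$L{\left(Z \right)} = \frac{2 + Z}{6 + Z}$
$I{\left(J,V \right)} = \left(-1 + V\right) \left(-7 + J\right)$ ($I{\left(J,V \right)} = \left(-7 + J\right) \left(-1 + V\right) = \left(-1 + V\right) \left(-7 + J\right)$)
$c = - \frac{227}{11}$ ($c = -20 - \frac{2 + 5}{6 + 5} = -20 - \frac{1}{11} \cdot 7 = -20 - \frac{7}{11} = - \frac{227}{11} \approx -20.636$)
$c I{\left(6,-1 \right)} - 19 = - \frac{227 \left(7 - 6 - -7 + 6 \left(-1\right)\right)}{11} - 19 = - \frac{227 \left(7 - 6 + 7 - 6\right)}{11} - 19 = \left(- \frac{227}{11}\right) 2 - 19 = - \frac{454}{11} - 19 = - \frac{663}{11}$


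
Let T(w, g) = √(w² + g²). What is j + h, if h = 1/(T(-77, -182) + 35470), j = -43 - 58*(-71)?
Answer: 5126683561995/1258081847 - 7*√797/1258081847 ≈ 4075.0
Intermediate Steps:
j = 4075 (j = -43 + 4118 = 4075)
T(w, g) = √(g² + w²)
h = 1/(35470 + 7*√797) (h = 1/(√((-182)² + (-77)²) + 35470) = 1/(√(33124 + 5929) + 35470) = 1/(√39053 + 35470) = 1/(7*√797 + 35470) = 1/(35470 + 7*√797) ≈ 2.8037e-5)
j + h = 4075 + (35470/1258081847 - 7*√797/1258081847) = 5126683561995/1258081847 - 7*√797/1258081847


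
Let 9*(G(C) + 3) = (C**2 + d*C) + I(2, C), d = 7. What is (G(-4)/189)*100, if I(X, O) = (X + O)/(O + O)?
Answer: -3875/1701 ≈ -2.2781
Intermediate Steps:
I(X, O) = (O + X)/(2*O) (I(X, O) = (O + X)/((2*O)) = (O + X)*(1/(2*O)) = (O + X)/(2*O))
G(C) = -3 + C**2/9 + 7*C/9 + (2 + C)/(18*C) (G(C) = -3 + ((C**2 + 7*C) + (C + 2)/(2*C))/9 = -3 + ((C**2 + 7*C) + (2 + C)/(2*C))/9 = -3 + (C**2 + 7*C + (2 + C)/(2*C))/9 = -3 + (C**2/9 + 7*C/9 + (2 + C)/(18*C)) = -3 + C**2/9 + 7*C/9 + (2 + C)/(18*C))
(G(-4)/189)*100 = (((1/18)*(2 - 4 + 2*(-4)*(-27 + (-4)**2 + 7*(-4)))/(-4))/189)*100 = (((1/18)*(-1/4)*(2 - 4 + 2*(-4)*(-27 + 16 - 28)))/189)*100 = (((1/18)*(-1/4)*(2 - 4 + 2*(-4)*(-39)))/189)*100 = (((1/18)*(-1/4)*(2 - 4 + 312))/189)*100 = (((1/18)*(-1/4)*310)/189)*100 = ((1/189)*(-155/36))*100 = -155/6804*100 = -3875/1701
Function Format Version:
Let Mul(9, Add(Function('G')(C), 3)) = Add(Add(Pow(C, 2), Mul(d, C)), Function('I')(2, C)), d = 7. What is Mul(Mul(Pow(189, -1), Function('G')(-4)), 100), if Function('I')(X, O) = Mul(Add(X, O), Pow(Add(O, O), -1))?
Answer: Rational(-3875, 1701) ≈ -2.2781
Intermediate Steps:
Function('I')(X, O) = Mul(Rational(1, 2), Pow(O, -1), Add(O, X)) (Function('I')(X, O) = Mul(Add(O, X), Pow(Mul(2, O), -1)) = Mul(Add(O, X), Mul(Rational(1, 2), Pow(O, -1))) = Mul(Rational(1, 2), Pow(O, -1), Add(O, X)))
Function('G')(C) = Add(-3, Mul(Rational(1, 9), Pow(C, 2)), Mul(Rational(7, 9), C), Mul(Rational(1, 18), Pow(C, -1), Add(2, C))) (Function('G')(C) = Add(-3, Mul(Rational(1, 9), Add(Add(Pow(C, 2), Mul(7, C)), Mul(Rational(1, 2), Pow(C, -1), Add(C, 2))))) = Add(-3, Mul(Rational(1, 9), Add(Add(Pow(C, 2), Mul(7, C)), Mul(Rational(1, 2), Pow(C, -1), Add(2, C))))) = Add(-3, Mul(Rational(1, 9), Add(Pow(C, 2), Mul(7, C), Mul(Rational(1, 2), Pow(C, -1), Add(2, C))))) = Add(-3, Add(Mul(Rational(1, 9), Pow(C, 2)), Mul(Rational(7, 9), C), Mul(Rational(1, 18), Pow(C, -1), Add(2, C)))) = Add(-3, Mul(Rational(1, 9), Pow(C, 2)), Mul(Rational(7, 9), C), Mul(Rational(1, 18), Pow(C, -1), Add(2, C))))
Mul(Mul(Pow(189, -1), Function('G')(-4)), 100) = Mul(Mul(Pow(189, -1), Mul(Rational(1, 18), Pow(-4, -1), Add(2, -4, Mul(2, -4, Add(-27, Pow(-4, 2), Mul(7, -4)))))), 100) = Mul(Mul(Rational(1, 189), Mul(Rational(1, 18), Rational(-1, 4), Add(2, -4, Mul(2, -4, Add(-27, 16, -28))))), 100) = Mul(Mul(Rational(1, 189), Mul(Rational(1, 18), Rational(-1, 4), Add(2, -4, Mul(2, -4, -39)))), 100) = Mul(Mul(Rational(1, 189), Mul(Rational(1, 18), Rational(-1, 4), Add(2, -4, 312))), 100) = Mul(Mul(Rational(1, 189), Mul(Rational(1, 18), Rational(-1, 4), 310)), 100) = Mul(Mul(Rational(1, 189), Rational(-155, 36)), 100) = Mul(Rational(-155, 6804), 100) = Rational(-3875, 1701)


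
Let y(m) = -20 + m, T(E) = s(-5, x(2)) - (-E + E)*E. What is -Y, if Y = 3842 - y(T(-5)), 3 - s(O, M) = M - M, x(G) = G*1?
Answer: -3859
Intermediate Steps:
x(G) = G
s(O, M) = 3 (s(O, M) = 3 - (M - M) = 3 - 1*0 = 3 + 0 = 3)
T(E) = 3 (T(E) = 3 - (-E + E)*E = 3 - 0*E = 3 - 1*0 = 3 + 0 = 3)
Y = 3859 (Y = 3842 - (-20 + 3) = 3842 - 1*(-17) = 3842 + 17 = 3859)
-Y = -1*3859 = -3859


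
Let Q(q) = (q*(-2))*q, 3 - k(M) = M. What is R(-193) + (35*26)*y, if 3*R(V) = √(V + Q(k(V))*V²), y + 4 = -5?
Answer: -8190 + I*√2861915361/3 ≈ -8190.0 + 17832.0*I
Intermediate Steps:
y = -9 (y = -4 - 5 = -9)
k(M) = 3 - M
Q(q) = -2*q² (Q(q) = (-2*q)*q = -2*q²)
R(V) = √(V - 2*V²*(3 - V)²)/3 (R(V) = √(V + (-2*(3 - V)²)*V²)/3 = √(V - 2*V²*(3 - V)²)/3)
R(-193) + (35*26)*y = √(-193 - 2*(-193)²*(-3 - 193)²)/3 + (35*26)*(-9) = √(-193 - 2*37249*(-196)²)/3 + 910*(-9) = √(-193 - 2*37249*38416)/3 - 8190 = √(-193 - 2861915168)/3 - 8190 = √(-2861915361)/3 - 8190 = (I*√2861915361)/3 - 8190 = I*√2861915361/3 - 8190 = -8190 + I*√2861915361/3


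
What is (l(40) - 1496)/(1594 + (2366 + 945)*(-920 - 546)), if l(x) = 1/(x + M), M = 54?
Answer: 140623/456119208 ≈ 0.00030830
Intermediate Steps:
l(x) = 1/(54 + x) (l(x) = 1/(x + 54) = 1/(54 + x))
(l(40) - 1496)/(1594 + (2366 + 945)*(-920 - 546)) = (1/(54 + 40) - 1496)/(1594 + (2366 + 945)*(-920 - 546)) = (1/94 - 1496)/(1594 + 3311*(-1466)) = (1/94 - 1496)/(1594 - 4853926) = -140623/94/(-4852332) = -140623/94*(-1/4852332) = 140623/456119208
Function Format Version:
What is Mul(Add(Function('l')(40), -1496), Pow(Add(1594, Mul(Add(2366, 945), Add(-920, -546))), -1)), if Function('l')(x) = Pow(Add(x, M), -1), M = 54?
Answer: Rational(140623, 456119208) ≈ 0.00030830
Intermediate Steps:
Function('l')(x) = Pow(Add(54, x), -1) (Function('l')(x) = Pow(Add(x, 54), -1) = Pow(Add(54, x), -1))
Mul(Add(Function('l')(40), -1496), Pow(Add(1594, Mul(Add(2366, 945), Add(-920, -546))), -1)) = Mul(Add(Pow(Add(54, 40), -1), -1496), Pow(Add(1594, Mul(Add(2366, 945), Add(-920, -546))), -1)) = Mul(Add(Pow(94, -1), -1496), Pow(Add(1594, Mul(3311, -1466)), -1)) = Mul(Add(Rational(1, 94), -1496), Pow(Add(1594, -4853926), -1)) = Mul(Rational(-140623, 94), Pow(-4852332, -1)) = Mul(Rational(-140623, 94), Rational(-1, 4852332)) = Rational(140623, 456119208)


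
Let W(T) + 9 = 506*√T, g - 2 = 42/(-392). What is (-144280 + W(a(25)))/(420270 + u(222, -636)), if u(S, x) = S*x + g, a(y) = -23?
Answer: -4040092/7814237 + 14168*I*√23/7814237 ≈ -0.51702 + 0.0086953*I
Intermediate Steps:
g = 53/28 (g = 2 + 42/(-392) = 2 + 42*(-1/392) = 2 - 3/28 = 53/28 ≈ 1.8929)
u(S, x) = 53/28 + S*x (u(S, x) = S*x + 53/28 = 53/28 + S*x)
W(T) = -9 + 506*√T
(-144280 + W(a(25)))/(420270 + u(222, -636)) = (-144280 + (-9 + 506*√(-23)))/(420270 + (53/28 + 222*(-636))) = (-144280 + (-9 + 506*(I*√23)))/(420270 + (53/28 - 141192)) = (-144280 + (-9 + 506*I*√23))/(420270 - 3953323/28) = (-144289 + 506*I*√23)/(7814237/28) = (-144289 + 506*I*√23)*(28/7814237) = -4040092/7814237 + 14168*I*√23/7814237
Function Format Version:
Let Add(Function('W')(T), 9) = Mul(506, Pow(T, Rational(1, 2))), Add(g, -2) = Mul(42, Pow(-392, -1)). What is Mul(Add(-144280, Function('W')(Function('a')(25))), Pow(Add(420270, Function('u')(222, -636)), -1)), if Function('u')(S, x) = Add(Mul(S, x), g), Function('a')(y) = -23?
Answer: Add(Rational(-4040092, 7814237), Mul(Rational(14168, 7814237), I, Pow(23, Rational(1, 2)))) ≈ Add(-0.51702, Mul(0.0086953, I))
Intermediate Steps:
g = Rational(53, 28) (g = Add(2, Mul(42, Pow(-392, -1))) = Add(2, Mul(42, Rational(-1, 392))) = Add(2, Rational(-3, 28)) = Rational(53, 28) ≈ 1.8929)
Function('u')(S, x) = Add(Rational(53, 28), Mul(S, x)) (Function('u')(S, x) = Add(Mul(S, x), Rational(53, 28)) = Add(Rational(53, 28), Mul(S, x)))
Function('W')(T) = Add(-9, Mul(506, Pow(T, Rational(1, 2))))
Mul(Add(-144280, Function('W')(Function('a')(25))), Pow(Add(420270, Function('u')(222, -636)), -1)) = Mul(Add(-144280, Add(-9, Mul(506, Pow(-23, Rational(1, 2))))), Pow(Add(420270, Add(Rational(53, 28), Mul(222, -636))), -1)) = Mul(Add(-144280, Add(-9, Mul(506, Mul(I, Pow(23, Rational(1, 2)))))), Pow(Add(420270, Add(Rational(53, 28), -141192)), -1)) = Mul(Add(-144280, Add(-9, Mul(506, I, Pow(23, Rational(1, 2))))), Pow(Add(420270, Rational(-3953323, 28)), -1)) = Mul(Add(-144289, Mul(506, I, Pow(23, Rational(1, 2)))), Pow(Rational(7814237, 28), -1)) = Mul(Add(-144289, Mul(506, I, Pow(23, Rational(1, 2)))), Rational(28, 7814237)) = Add(Rational(-4040092, 7814237), Mul(Rational(14168, 7814237), I, Pow(23, Rational(1, 2))))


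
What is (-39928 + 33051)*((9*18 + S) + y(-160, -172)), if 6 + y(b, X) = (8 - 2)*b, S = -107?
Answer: 6264947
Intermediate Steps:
y(b, X) = -6 + 6*b (y(b, X) = -6 + (8 - 2)*b = -6 + 6*b)
(-39928 + 33051)*((9*18 + S) + y(-160, -172)) = (-39928 + 33051)*((9*18 - 107) + (-6 + 6*(-160))) = -6877*((162 - 107) + (-6 - 960)) = -6877*(55 - 966) = -6877*(-911) = 6264947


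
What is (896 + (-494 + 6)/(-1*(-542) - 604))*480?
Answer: 13449600/31 ≈ 4.3386e+5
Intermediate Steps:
(896 + (-494 + 6)/(-1*(-542) - 604))*480 = (896 - 488/(542 - 604))*480 = (896 - 488/(-62))*480 = (896 - 488*(-1/62))*480 = (896 + 244/31)*480 = (28020/31)*480 = 13449600/31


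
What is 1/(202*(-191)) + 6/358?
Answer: 115567/6906178 ≈ 0.016734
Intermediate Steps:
1/(202*(-191)) + 6/358 = (1/202)*(-1/191) + 6*(1/358) = -1/38582 + 3/179 = 115567/6906178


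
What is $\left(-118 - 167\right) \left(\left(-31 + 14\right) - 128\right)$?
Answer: $41325$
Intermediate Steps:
$\left(-118 - 167\right) \left(\left(-31 + 14\right) - 128\right) = \left(-118 - 167\right) \left(-17 - 128\right) = \left(-285\right) \left(-145\right) = 41325$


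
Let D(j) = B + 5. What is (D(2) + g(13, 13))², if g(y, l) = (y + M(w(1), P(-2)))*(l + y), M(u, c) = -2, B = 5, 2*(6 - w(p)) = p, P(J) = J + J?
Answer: 87616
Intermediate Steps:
P(J) = 2*J
w(p) = 6 - p/2
D(j) = 10 (D(j) = 5 + 5 = 10)
g(y, l) = (-2 + y)*(l + y) (g(y, l) = (y - 2)*(l + y) = (-2 + y)*(l + y))
(D(2) + g(13, 13))² = (10 + (13² - 2*13 - 2*13 + 13*13))² = (10 + (169 - 26 - 26 + 169))² = (10 + 286)² = 296² = 87616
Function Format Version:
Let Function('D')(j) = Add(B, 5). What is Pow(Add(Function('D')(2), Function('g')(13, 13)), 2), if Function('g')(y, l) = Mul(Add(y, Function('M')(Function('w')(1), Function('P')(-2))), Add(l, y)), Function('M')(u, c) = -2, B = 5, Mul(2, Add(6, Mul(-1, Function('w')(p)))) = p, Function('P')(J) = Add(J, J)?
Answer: 87616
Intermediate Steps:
Function('P')(J) = Mul(2, J)
Function('w')(p) = Add(6, Mul(Rational(-1, 2), p))
Function('D')(j) = 10 (Function('D')(j) = Add(5, 5) = 10)
Function('g')(y, l) = Mul(Add(-2, y), Add(l, y)) (Function('g')(y, l) = Mul(Add(y, -2), Add(l, y)) = Mul(Add(-2, y), Add(l, y)))
Pow(Add(Function('D')(2), Function('g')(13, 13)), 2) = Pow(Add(10, Add(Pow(13, 2), Mul(-2, 13), Mul(-2, 13), Mul(13, 13))), 2) = Pow(Add(10, Add(169, -26, -26, 169)), 2) = Pow(Add(10, 286), 2) = Pow(296, 2) = 87616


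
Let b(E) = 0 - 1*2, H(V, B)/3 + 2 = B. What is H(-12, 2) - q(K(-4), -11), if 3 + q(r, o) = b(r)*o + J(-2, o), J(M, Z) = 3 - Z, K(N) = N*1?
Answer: -33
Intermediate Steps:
K(N) = N
H(V, B) = -6 + 3*B
b(E) = -2 (b(E) = 0 - 2 = -2)
q(r, o) = -3*o (q(r, o) = -3 + (-2*o + (3 - o)) = -3 + (3 - 3*o) = -3*o)
H(-12, 2) - q(K(-4), -11) = (-6 + 3*2) - (-3)*(-11) = (-6 + 6) - 1*33 = 0 - 33 = -33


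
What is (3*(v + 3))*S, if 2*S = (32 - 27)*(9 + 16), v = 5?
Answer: 1500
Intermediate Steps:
S = 125/2 (S = ((32 - 27)*(9 + 16))/2 = (5*25)/2 = (½)*125 = 125/2 ≈ 62.500)
(3*(v + 3))*S = (3*(5 + 3))*(125/2) = (3*8)*(125/2) = 24*(125/2) = 1500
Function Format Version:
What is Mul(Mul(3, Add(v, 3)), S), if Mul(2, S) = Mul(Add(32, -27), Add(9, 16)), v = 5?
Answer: 1500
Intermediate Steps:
S = Rational(125, 2) (S = Mul(Rational(1, 2), Mul(Add(32, -27), Add(9, 16))) = Mul(Rational(1, 2), Mul(5, 25)) = Mul(Rational(1, 2), 125) = Rational(125, 2) ≈ 62.500)
Mul(Mul(3, Add(v, 3)), S) = Mul(Mul(3, Add(5, 3)), Rational(125, 2)) = Mul(Mul(3, 8), Rational(125, 2)) = Mul(24, Rational(125, 2)) = 1500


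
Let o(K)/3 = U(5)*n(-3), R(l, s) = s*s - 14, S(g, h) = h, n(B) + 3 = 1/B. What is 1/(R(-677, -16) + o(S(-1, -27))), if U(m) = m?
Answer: 1/192 ≈ 0.0052083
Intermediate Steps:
n(B) = -3 + 1/B
R(l, s) = -14 + s**2 (R(l, s) = s**2 - 14 = -14 + s**2)
o(K) = -50 (o(K) = 3*(5*(-3 + 1/(-3))) = 3*(5*(-3 - 1/3)) = 3*(5*(-10/3)) = 3*(-50/3) = -50)
1/(R(-677, -16) + o(S(-1, -27))) = 1/((-14 + (-16)**2) - 50) = 1/((-14 + 256) - 50) = 1/(242 - 50) = 1/192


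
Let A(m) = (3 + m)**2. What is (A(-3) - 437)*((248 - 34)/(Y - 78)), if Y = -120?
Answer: 46759/99 ≈ 472.31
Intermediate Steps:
(A(-3) - 437)*((248 - 34)/(Y - 78)) = ((3 - 3)**2 - 437)*((248 - 34)/(-120 - 78)) = (0**2 - 437)*(214/(-198)) = (0 - 437)*(214*(-1/198)) = -437*(-107/99) = 46759/99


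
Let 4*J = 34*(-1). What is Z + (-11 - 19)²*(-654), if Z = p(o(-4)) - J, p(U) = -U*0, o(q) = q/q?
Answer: -1177183/2 ≈ -5.8859e+5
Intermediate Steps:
o(q) = 1
p(U) = 0
J = -17/2 (J = (34*(-1))/4 = (¼)*(-34) = -17/2 ≈ -8.5000)
Z = 17/2 (Z = 0 - 1*(-17/2) = 0 + 17/2 = 17/2 ≈ 8.5000)
Z + (-11 - 19)²*(-654) = 17/2 + (-11 - 19)²*(-654) = 17/2 + (-30)²*(-654) = 17/2 + 900*(-654) = 17/2 - 588600 = -1177183/2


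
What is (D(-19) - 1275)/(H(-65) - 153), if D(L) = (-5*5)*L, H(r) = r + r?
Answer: 800/283 ≈ 2.8269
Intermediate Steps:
H(r) = 2*r
D(L) = -25*L
(D(-19) - 1275)/(H(-65) - 153) = (-25*(-19) - 1275)/(2*(-65) - 153) = (475 - 1275)/(-130 - 153) = -800/(-283) = -800*(-1/283) = 800/283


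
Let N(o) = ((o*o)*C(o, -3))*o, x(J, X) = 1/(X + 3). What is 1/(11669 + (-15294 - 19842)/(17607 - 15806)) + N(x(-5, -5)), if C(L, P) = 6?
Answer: -62934995/83922932 ≈ -0.74991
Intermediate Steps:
x(J, X) = 1/(3 + X)
N(o) = 6*o**3 (N(o) = ((o*o)*6)*o = (o**2*6)*o = (6*o**2)*o = 6*o**3)
1/(11669 + (-15294 - 19842)/(17607 - 15806)) + N(x(-5, -5)) = 1/(11669 + (-15294 - 19842)/(17607 - 15806)) + 6*(1/(3 - 5))**3 = 1/(11669 - 35136/1801) + 6*(1/(-2))**3 = 1/(11669 - 35136*1/1801) + 6*(-1/2)**3 = 1/(11669 - 35136/1801) + 6*(-1/8) = 1/(20980733/1801) - 3/4 = 1801/20980733 - 3/4 = -62934995/83922932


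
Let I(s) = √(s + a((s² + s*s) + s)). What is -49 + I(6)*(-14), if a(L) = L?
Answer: -49 - 28*√21 ≈ -177.31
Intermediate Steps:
I(s) = √(2*s + 2*s²) (I(s) = √(s + ((s² + s*s) + s)) = √(s + ((s² + s²) + s)) = √(s + (2*s² + s)) = √(s + (s + 2*s²)) = √(2*s + 2*s²))
-49 + I(6)*(-14) = -49 + (√2*√(6*(1 + 6)))*(-14) = -49 + (√2*√(6*7))*(-14) = -49 + (√2*√42)*(-14) = -49 + (2*√21)*(-14) = -49 - 28*√21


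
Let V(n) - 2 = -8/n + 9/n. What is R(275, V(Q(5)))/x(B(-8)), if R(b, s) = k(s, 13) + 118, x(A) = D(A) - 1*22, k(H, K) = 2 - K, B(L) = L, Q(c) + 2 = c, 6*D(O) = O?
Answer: -321/70 ≈ -4.5857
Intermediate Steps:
D(O) = O/6
Q(c) = -2 + c
x(A) = -22 + A/6 (x(A) = A/6 - 1*22 = A/6 - 22 = -22 + A/6)
V(n) = 2 + 1/n (V(n) = 2 + (-8/n + 9/n) = 2 + 1/n)
R(b, s) = 107 (R(b, s) = (2 - 1*13) + 118 = (2 - 13) + 118 = -11 + 118 = 107)
R(275, V(Q(5)))/x(B(-8)) = 107/(-22 + (⅙)*(-8)) = 107/(-22 - 4/3) = 107/(-70/3) = 107*(-3/70) = -321/70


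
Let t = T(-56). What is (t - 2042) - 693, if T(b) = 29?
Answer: -2706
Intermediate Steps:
t = 29
(t - 2042) - 693 = (29 - 2042) - 693 = -2013 - 693 = -2706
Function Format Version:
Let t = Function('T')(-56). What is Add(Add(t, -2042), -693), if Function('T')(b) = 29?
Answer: -2706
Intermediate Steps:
t = 29
Add(Add(t, -2042), -693) = Add(Add(29, -2042), -693) = Add(-2013, -693) = -2706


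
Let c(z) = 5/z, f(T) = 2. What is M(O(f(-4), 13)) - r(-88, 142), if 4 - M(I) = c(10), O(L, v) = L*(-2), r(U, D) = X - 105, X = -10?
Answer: 237/2 ≈ 118.50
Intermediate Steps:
r(U, D) = -115 (r(U, D) = -10 - 105 = -115)
O(L, v) = -2*L
M(I) = 7/2 (M(I) = 4 - 5/10 = 4 - 1*½ = 4 - ½ = 7/2)
M(O(f(-4), 13)) - r(-88, 142) = 7/2 - 1*(-115) = 7/2 + 115 = 237/2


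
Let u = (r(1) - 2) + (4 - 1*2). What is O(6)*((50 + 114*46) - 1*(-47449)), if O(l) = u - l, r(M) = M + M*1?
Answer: -210972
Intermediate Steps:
r(M) = 2*M (r(M) = M + M = 2*M)
u = 2 (u = (2*1 - 2) + (4 - 1*2) = (2 - 2) + (4 - 2) = 0 + 2 = 2)
O(l) = 2 - l
O(6)*((50 + 114*46) - 1*(-47449)) = (2 - 1*6)*((50 + 114*46) - 1*(-47449)) = (2 - 6)*((50 + 5244) + 47449) = -4*(5294 + 47449) = -4*52743 = -210972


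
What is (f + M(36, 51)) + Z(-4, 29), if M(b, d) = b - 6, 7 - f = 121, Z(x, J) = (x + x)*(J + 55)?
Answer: -756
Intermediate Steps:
Z(x, J) = 2*x*(55 + J) (Z(x, J) = (2*x)*(55 + J) = 2*x*(55 + J))
f = -114 (f = 7 - 1*121 = 7 - 121 = -114)
M(b, d) = -6 + b
(f + M(36, 51)) + Z(-4, 29) = (-114 + (-6 + 36)) + 2*(-4)*(55 + 29) = (-114 + 30) + 2*(-4)*84 = -84 - 672 = -756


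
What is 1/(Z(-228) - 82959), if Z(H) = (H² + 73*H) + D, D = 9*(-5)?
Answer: -1/47664 ≈ -2.0980e-5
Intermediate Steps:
D = -45
Z(H) = -45 + H² + 73*H (Z(H) = (H² + 73*H) - 45 = -45 + H² + 73*H)
1/(Z(-228) - 82959) = 1/((-45 + (-228)² + 73*(-228)) - 82959) = 1/((-45 + 51984 - 16644) - 82959) = 1/(35295 - 82959) = 1/(-47664) = -1/47664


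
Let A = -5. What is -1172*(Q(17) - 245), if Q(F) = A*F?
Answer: 386760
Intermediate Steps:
Q(F) = -5*F
-1172*(Q(17) - 245) = -1172*(-5*17 - 245) = -1172*(-85 - 245) = -1172*(-330) = 386760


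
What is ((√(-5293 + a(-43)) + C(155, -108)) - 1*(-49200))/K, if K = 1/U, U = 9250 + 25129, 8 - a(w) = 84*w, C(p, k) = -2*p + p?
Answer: 1686118055 + 34379*I*√1673 ≈ 1.6861e+9 + 1.4062e+6*I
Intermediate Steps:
C(p, k) = -p
a(w) = 8 - 84*w
U = 34379
K = 1/34379 ≈ 2.9088e-5
((√(-5293 + a(-43)) + C(155, -108)) - 1*(-49200))/K = ((√(-5293 + (8 - 84*(-43))) - 1*155) - 1*(-49200))/(1/34379) = ((√(-5293 + (8 + 3612)) - 155) + 49200)*34379 = ((√(-5293 + 3620) - 155) + 49200)*34379 = ((√(-1673) - 155) + 49200)*34379 = ((I*√1673 - 155) + 49200)*34379 = ((-155 + I*√1673) + 49200)*34379 = (49045 + I*√1673)*34379 = 1686118055 + 34379*I*√1673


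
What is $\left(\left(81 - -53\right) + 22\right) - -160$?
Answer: $316$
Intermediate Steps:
$\left(\left(81 - -53\right) + 22\right) - -160 = \left(\left(81 + 53\right) + 22\right) + 160 = \left(134 + 22\right) + 160 = 156 + 160 = 316$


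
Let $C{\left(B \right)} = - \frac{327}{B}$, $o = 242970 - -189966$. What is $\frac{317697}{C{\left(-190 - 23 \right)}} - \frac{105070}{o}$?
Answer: $\frac{697535985943}{3370716} \approx 2.0694 \cdot 10^{5}$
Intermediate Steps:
$o = 432936$ ($o = 242970 + 189966 = 432936$)
$\frac{317697}{C{\left(-190 - 23 \right)}} - \frac{105070}{o} = \frac{317697}{\left(-327\right) \frac{1}{-190 - 23}} - \frac{105070}{432936} = \frac{317697}{\left(-327\right) \frac{1}{-213}} - \frac{7505}{30924} = \frac{317697}{\left(-327\right) \left(- \frac{1}{213}\right)} - \frac{7505}{30924} = \frac{317697}{\frac{109}{71}} - \frac{7505}{30924} = 317697 \cdot \frac{71}{109} - \frac{7505}{30924} = \frac{22556487}{109} - \frac{7505}{30924} = \frac{697535985943}{3370716}$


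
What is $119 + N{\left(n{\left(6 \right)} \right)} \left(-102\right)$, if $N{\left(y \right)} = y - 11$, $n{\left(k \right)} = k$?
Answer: $629$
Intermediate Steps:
$N{\left(y \right)} = -11 + y$
$119 + N{\left(n{\left(6 \right)} \right)} \left(-102\right) = 119 + \left(-11 + 6\right) \left(-102\right) = 119 - -510 = 119 + 510 = 629$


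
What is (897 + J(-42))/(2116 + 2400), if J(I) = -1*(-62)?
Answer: 959/4516 ≈ 0.21236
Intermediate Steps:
J(I) = 62
(897 + J(-42))/(2116 + 2400) = (897 + 62)/(2116 + 2400) = 959/4516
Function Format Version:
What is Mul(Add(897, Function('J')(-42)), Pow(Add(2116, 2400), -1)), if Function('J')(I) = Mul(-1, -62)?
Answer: Rational(959, 4516) ≈ 0.21236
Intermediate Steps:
Function('J')(I) = 62
Mul(Add(897, Function('J')(-42)), Pow(Add(2116, 2400), -1)) = Mul(Add(897, 62), Pow(Add(2116, 2400), -1)) = Mul(959, Pow(4516, -1)) = Mul(959, Rational(1, 4516)) = Rational(959, 4516)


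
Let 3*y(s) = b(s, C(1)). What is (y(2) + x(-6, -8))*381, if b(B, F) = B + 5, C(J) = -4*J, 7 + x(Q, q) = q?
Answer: -4826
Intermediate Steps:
x(Q, q) = -7 + q
b(B, F) = 5 + B
y(s) = 5/3 + s/3 (y(s) = (5 + s)/3 = 5/3 + s/3)
(y(2) + x(-6, -8))*381 = ((5/3 + (1/3)*2) + (-7 - 8))*381 = ((5/3 + 2/3) - 15)*381 = (7/3 - 15)*381 = -38/3*381 = -4826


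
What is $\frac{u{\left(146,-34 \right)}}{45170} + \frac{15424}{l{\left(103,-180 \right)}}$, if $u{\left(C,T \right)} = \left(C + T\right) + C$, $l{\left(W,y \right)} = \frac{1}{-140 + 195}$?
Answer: $\frac{19159307329}{22585} \approx 8.4832 \cdot 10^{5}$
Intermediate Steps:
$l{\left(W,y \right)} = \frac{1}{55}$
$u{\left(C,T \right)} = T + 2 C$
$\frac{u{\left(146,-34 \right)}}{45170} + \frac{15424}{l{\left(103,-180 \right)}} = \frac{-34 + 2 \cdot 146}{45170} + 15424 \frac{1}{\frac{1}{55}} = \left(-34 + 292\right) \frac{1}{45170} + 15424 \cdot 55 = 258 \cdot \frac{1}{45170} + 848320 = \frac{129}{22585} + 848320 = \frac{19159307329}{22585}$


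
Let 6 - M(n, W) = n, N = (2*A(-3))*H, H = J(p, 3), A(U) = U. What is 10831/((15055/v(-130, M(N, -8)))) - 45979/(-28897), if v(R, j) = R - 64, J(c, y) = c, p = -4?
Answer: -60026567113/435044335 ≈ -137.98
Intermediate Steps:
H = -4
N = 24 (N = (2*(-3))*(-4) = -6*(-4) = 24)
M(n, W) = 6 - n
v(R, j) = -64 + R
10831/((15055/v(-130, M(N, -8)))) - 45979/(-28897) = 10831/((15055/(-64 - 130))) - 45979/(-28897) = 10831/((15055/(-194))) - 45979*(-1/28897) = 10831/((15055*(-1/194))) + 45979/28897 = 10831/(-15055/194) + 45979/28897 = 10831*(-194/15055) + 45979/28897 = -2101214/15055 + 45979/28897 = -60026567113/435044335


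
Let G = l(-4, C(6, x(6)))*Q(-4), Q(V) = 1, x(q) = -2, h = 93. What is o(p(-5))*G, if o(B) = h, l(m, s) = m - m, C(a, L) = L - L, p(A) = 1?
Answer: 0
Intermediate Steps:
C(a, L) = 0
l(m, s) = 0
o(B) = 93
G = 0 (G = 0*1 = 0)
o(p(-5))*G = 93*0 = 0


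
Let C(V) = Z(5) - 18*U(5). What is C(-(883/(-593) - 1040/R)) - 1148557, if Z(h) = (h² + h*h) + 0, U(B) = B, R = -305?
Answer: -1148597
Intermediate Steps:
Z(h) = 2*h² (Z(h) = (h² + h²) + 0 = 2*h² + 0 = 2*h²)
C(V) = -40 (C(V) = 2*5² - 18*5 = 2*25 - 90 = 50 - 90 = -40)
C(-(883/(-593) - 1040/R)) - 1148557 = -40 - 1148557 = -1148597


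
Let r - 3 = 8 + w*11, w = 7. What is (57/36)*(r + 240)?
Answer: 1558/3 ≈ 519.33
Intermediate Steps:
r = 88 (r = 3 + (8 + 7*11) = 3 + (8 + 77) = 3 + 85 = 88)
(57/36)*(r + 240) = (57/36)*(88 + 240) = (57*(1/36))*328 = (19/12)*328 = 1558/3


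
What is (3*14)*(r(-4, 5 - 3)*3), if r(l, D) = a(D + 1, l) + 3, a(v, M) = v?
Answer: 756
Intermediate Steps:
r(l, D) = 4 + D (r(l, D) = (D + 1) + 3 = (1 + D) + 3 = 4 + D)
(3*14)*(r(-4, 5 - 3)*3) = (3*14)*((4 + (5 - 3))*3) = 42*((4 + 2)*3) = 42*(6*3) = 42*18 = 756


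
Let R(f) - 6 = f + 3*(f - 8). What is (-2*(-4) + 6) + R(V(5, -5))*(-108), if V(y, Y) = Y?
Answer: 4118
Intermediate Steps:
R(f) = -18 + 4*f (R(f) = 6 + (f + 3*(f - 8)) = 6 + (f + 3*(-8 + f)) = 6 + (f + (-24 + 3*f)) = 6 + (-24 + 4*f) = -18 + 4*f)
(-2*(-4) + 6) + R(V(5, -5))*(-108) = (-2*(-4) + 6) + (-18 + 4*(-5))*(-108) = (8 + 6) + (-18 - 20)*(-108) = 14 - 38*(-108) = 14 + 4104 = 4118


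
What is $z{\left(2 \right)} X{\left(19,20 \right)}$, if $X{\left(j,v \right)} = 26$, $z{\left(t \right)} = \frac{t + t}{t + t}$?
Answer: $26$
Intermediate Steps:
$z{\left(t \right)} = 1$ ($z{\left(t \right)} = \frac{2 t}{2 t} = 2 t \frac{1}{2 t} = 1$)
$z{\left(2 \right)} X{\left(19,20 \right)} = 1 \cdot 26 = 26$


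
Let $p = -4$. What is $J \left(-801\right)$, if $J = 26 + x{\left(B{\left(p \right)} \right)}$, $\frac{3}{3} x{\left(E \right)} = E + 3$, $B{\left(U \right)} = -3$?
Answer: $-20826$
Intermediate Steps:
$x{\left(E \right)} = 3 + E$ ($x{\left(E \right)} = E + 3 = 3 + E$)
$J = 26$ ($J = 26 + \left(3 - 3\right) = 26 + 0 = 26$)
$J \left(-801\right) = 26 \left(-801\right) = -20826$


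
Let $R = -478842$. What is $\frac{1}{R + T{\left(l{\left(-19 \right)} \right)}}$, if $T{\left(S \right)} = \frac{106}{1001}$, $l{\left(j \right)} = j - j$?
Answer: $- \frac{1001}{479320736} \approx -2.0884 \cdot 10^{-6}$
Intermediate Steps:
$l{\left(j \right)} = 0$
$T{\left(S \right)} = \frac{106}{1001}$ ($T{\left(S \right)} = 106 \cdot \frac{1}{1001} = \frac{106}{1001}$)
$\frac{1}{R + T{\left(l{\left(-19 \right)} \right)}} = \frac{1}{-478842 + \frac{106}{1001}} = \frac{1}{- \frac{479320736}{1001}} = - \frac{1001}{479320736}$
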